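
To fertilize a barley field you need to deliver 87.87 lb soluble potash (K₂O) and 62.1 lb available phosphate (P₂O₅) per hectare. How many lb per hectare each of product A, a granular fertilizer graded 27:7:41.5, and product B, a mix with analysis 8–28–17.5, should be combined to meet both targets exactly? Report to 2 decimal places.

Per-hectare balance (a = product A, b = product B):
K₂O: 0.415·a + 0.175·b = 87.87
P₂O₅: 0.07·a + 0.28·b = 62.1
Eliminate b: (row1) − 0.175/0.28·(row2) → 0.37125·a = 49.0575, so a = 132.141.
Then b = (62.1 − 0.07·132.141) / 0.28 = 188.7504.

132.14 lb product A, 188.75 lb product B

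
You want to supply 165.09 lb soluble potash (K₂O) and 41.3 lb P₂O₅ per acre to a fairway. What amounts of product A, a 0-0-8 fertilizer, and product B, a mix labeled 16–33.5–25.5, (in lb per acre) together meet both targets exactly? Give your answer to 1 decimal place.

1670.7 lb product A, 123.3 lb product B

Per-acre balance (a = product A, b = product B):
K₂O: 0.08·a + 0.255·b = 165.09
P₂O₅: 0·a + 0.335·b = 41.3
Solving simultaneously: a = 1670.66, b = 123.284.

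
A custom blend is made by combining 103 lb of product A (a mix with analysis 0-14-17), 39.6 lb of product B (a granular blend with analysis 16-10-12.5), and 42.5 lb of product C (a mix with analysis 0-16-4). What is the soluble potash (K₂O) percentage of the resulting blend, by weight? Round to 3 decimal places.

Total mass = 103 + 39.6 + 42.5 = 185.1 lb.
K₂O mass = 17%×103 + 12.5%×39.6 + 4%×42.5 = 24.16 lb.
% K₂O = 24.16 / 185.1 = 13.0524%.

13.052% K₂O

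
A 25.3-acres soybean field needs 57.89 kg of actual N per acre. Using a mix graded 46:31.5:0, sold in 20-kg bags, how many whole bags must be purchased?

Product per acre = 57.89 / 46% = 125.848 kg.
Total product = 125.848 × 25.3 = 3183.95 kg.
Bags = ⌈3183.95 / 20⌉ = 160.

160 bags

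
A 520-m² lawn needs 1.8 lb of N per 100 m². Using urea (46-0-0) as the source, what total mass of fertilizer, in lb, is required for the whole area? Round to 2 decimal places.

20.35 lb

Product per 100 m² = 1.8 / 46% = 3.91304 lb.
Total product = 3.91304 × 520 / 100 = 20.3478 lb.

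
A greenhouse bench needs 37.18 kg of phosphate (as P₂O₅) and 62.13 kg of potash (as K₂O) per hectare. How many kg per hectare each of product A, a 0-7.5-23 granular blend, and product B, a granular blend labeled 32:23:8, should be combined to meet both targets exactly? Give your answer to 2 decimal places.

Let a = kg of product A, b = kg of product B (per hectare).
P₂O₅: 0.075·a + 0.23·b = 37.18
K₂O: 0.23·a + 0.08·b = 62.13
Solving simultaneously: a = 241.269, b = 82.9776.

241.27 kg product A, 82.98 kg product B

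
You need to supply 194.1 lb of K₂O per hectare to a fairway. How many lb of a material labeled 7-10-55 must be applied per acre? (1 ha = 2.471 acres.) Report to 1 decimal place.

142.8 lb of product per acre

Product per hectare = 194.1 / 55% = 352.909 lb.
Convert to per acre: 352.909 × 0.404694 = 142.82 lb.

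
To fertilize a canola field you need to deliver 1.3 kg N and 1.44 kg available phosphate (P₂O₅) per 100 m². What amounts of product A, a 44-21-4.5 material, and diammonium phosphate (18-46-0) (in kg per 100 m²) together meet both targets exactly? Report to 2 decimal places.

Per-100 m² balance (a = product A, b = diammonium phosphate):
N: 0.44·a + 0.18·b = 1.3
P₂O₅: 0.21·a + 0.46·b = 1.44
Solving simultaneously: a = 2.05832, b = 2.19077.

2.06 kg product A, 2.19 kg diammonium phosphate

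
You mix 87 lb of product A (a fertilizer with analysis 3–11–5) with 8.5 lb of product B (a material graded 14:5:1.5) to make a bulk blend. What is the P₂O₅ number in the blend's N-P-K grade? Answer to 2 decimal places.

Total mass = 87 + 8.5 = 95.5 lb.
P₂O₅ mass = 11%×87 + 5%×8.5 = 9.995 lb.
% P₂O₅ = 9.995 / 95.5 = 10.466%.

10.47% P₂O₅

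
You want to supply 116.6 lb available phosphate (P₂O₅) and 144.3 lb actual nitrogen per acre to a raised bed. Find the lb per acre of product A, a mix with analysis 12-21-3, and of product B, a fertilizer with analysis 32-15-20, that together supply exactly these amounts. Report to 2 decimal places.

318.43 lb product A, 331.52 lb product B

With a, b = lb per acre of product A and product B:
P₂O₅: 0.21·a + 0.15·b = 116.6
N: 0.12·a + 0.32·b = 144.3
From row1: a = (116.6 − 0.15·b) / 0.21.
Into row2: 0.12·(116.6 − 0.15·b)/0.21 + 0.32·b = 144.3 → b = 331.524, a = 318.43496.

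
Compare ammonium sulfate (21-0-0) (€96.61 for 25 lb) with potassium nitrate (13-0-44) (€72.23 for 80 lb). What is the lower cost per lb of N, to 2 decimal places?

ammonium sulfate: N per bag = 25 × 21% = 5.25 lb; cost = 96.61 / 5.25 = €18.4019/lb N.
potassium nitrate: N per bag = 80 × 13% = 10.4 lb; cost = 72.23 / 10.4 = €6.9452/lb N.
potassium nitrate is cheaper.

€6.95 per lb N (potassium nitrate)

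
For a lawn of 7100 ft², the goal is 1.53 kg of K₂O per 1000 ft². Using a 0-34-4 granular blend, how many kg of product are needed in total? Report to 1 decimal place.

Product per 1000 ft² = 1.53 / 4% = 38.25 kg.
Total product = 38.25 × 7100 / 1000 = 271.575 kg.

271.6 kg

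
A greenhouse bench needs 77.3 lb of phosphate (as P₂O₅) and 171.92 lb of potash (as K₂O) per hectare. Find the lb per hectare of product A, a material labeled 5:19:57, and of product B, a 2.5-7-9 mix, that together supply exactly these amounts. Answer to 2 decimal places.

222.69 lb product A, 499.83 lb product B

With a, b = lb per hectare of product A and product B:
P₂O₅: 0.19·a + 0.07·b = 77.3
K₂O: 0.57·a + 0.09·b = 171.92
Solving simultaneously: a = 222.693, b = 499.833.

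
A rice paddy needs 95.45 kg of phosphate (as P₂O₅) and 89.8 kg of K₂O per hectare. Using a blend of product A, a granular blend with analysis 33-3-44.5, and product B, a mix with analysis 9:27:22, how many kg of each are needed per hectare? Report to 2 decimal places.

28.60 kg product A, 350.34 kg product B

With a, b = kg per hectare of product A and product B:
P₂O₅: 0.03·a + 0.27·b = 95.45
K₂O: 0.445·a + 0.22·b = 89.8
From row1: a = (95.45 − 0.27·b) / 0.03.
Into row2: 0.445·(95.45 − 0.27·b)/0.03 + 0.22·b = 89.8 → b = 350.341, a = 28.5953.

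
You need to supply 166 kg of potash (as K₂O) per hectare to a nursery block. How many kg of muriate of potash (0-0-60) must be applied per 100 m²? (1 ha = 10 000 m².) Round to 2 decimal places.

Product per hectare = 166 / 60% = 276.667 kg.
Convert to per 100 m²: 276.667 × 0.01 = 2.76667 kg.

2.77 kg of product per hundred sq m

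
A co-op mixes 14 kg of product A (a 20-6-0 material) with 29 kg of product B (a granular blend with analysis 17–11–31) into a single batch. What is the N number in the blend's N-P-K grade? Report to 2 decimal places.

17.98% N

Total mass = 14 + 29 = 43 kg.
N mass = 20%×14 + 17%×29 = 7.73 kg.
% N = 7.73 / 43 = 17.9767%.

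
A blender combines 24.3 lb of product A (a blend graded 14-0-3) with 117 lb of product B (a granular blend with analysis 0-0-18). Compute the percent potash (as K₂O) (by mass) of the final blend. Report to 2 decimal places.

15.42% K₂O

Total mass = 24.3 + 117 = 141.3 lb.
K₂O mass = 3%×24.3 + 18%×117 = 21.789 lb.
% K₂O = 21.789 / 141.3 = 15.4204%.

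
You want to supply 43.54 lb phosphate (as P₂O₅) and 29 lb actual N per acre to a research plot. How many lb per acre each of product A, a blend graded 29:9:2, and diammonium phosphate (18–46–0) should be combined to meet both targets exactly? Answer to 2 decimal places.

46.95 lb product A, 85.47 lb diammonium phosphate

With a, b = lb per acre of product A and diammonium phosphate:
P₂O₅: 0.09·a + 0.46·b = 43.54
N: 0.29·a + 0.18·b = 29
Solving simultaneously: a = 46.9522, b = 85.4659.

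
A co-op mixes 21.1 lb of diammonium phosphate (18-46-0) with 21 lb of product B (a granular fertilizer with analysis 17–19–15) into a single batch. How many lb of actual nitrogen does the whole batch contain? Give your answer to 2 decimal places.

N mass = 18%×21.1 + 17%×21 = 7.368 lb.

7.37 lb N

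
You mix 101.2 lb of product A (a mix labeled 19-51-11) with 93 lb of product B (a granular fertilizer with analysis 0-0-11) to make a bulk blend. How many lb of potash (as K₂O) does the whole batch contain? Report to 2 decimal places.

21.36 lb K₂O

K₂O mass = 11%×101.2 + 11%×93 = 21.362 lb.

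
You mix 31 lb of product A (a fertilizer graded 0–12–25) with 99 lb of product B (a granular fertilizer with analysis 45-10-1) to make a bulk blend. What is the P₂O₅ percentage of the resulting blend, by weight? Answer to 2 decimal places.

10.48% P₂O₅

Total mass = 31 + 99 = 130 lb.
P₂O₅ mass = 12%×31 + 10%×99 = 13.62 lb.
% P₂O₅ = 13.62 / 130 = 10.4769%.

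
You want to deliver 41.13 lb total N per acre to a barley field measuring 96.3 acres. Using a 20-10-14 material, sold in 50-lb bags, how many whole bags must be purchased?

Product per acre = 41.13 / 20% = 205.65 lb.
Total product = 205.65 × 96.3 = 19804.1 lb.
Bags = ⌈19804.1 / 50⌉ = 397.

397 bags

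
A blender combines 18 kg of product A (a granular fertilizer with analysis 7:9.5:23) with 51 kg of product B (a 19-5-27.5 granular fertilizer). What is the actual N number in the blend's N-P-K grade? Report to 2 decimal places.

15.87% N

Total mass = 18 + 51 = 69 kg.
N mass = 7%×18 + 19%×51 = 10.95 kg.
% N = 10.95 / 69 = 15.8696%.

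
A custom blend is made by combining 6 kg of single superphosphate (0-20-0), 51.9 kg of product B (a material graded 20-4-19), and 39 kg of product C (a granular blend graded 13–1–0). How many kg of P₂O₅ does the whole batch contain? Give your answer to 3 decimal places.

3.666 kg P₂O₅

P₂O₅ mass = 20%×6 + 4%×51.9 + 1%×39 = 3.666 kg.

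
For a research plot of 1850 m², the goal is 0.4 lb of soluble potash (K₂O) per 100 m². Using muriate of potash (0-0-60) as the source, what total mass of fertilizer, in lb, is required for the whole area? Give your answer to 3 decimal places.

Product per 100 m² = 0.4 / 60% = 0.666667 lb.
Total product = 0.666667 × 1850 / 100 = 12.3333 lb.

12.333 lb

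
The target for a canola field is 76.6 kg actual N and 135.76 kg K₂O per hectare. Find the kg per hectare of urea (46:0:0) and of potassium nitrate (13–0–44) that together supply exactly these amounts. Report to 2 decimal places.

79.32 kg urea, 308.55 kg potassium nitrate

Let a = kg of urea, b = kg of potassium nitrate (per hectare).
N: 0.46·a + 0.13·b = 76.6
K₂O: 0·a + 0.44·b = 135.76
Solving simultaneously: a = 79.3241, b = 308.545.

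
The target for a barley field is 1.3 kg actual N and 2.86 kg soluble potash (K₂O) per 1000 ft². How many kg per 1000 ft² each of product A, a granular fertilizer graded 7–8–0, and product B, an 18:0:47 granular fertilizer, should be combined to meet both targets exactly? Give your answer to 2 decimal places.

2.92 kg product A, 6.09 kg product B

Per-1000 ft² balance (a = product A, b = product B):
N: 0.07·a + 0.18·b = 1.3
K₂O: 0·a + 0.47·b = 2.86
Solving simultaneously: a = 2.92401, b = 6.08511.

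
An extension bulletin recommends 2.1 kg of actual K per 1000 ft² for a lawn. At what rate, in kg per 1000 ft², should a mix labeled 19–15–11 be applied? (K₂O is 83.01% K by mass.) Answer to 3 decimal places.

As K₂O: 2.1 / 0.8301 = 2.52982 kg per 1000 ft².
Product per 1000 ft² = 2.52982 / 11% = 22.9983 kg.

22.998 kg of product per thousand sq ft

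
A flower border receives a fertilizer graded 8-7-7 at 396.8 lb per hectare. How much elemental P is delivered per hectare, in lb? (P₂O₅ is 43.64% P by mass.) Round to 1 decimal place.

12.1 lb P per hectare

P₂O₅ per hectare = 396.8 × 7% = 27.776 lb.
Elemental P = 27.776 × 0.4364 = 12.1214 lb per hectare.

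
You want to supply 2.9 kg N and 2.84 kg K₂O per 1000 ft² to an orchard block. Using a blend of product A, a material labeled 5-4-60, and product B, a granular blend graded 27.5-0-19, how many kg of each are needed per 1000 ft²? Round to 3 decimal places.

1.479 kg product A, 10.277 kg product B

With a, b = kg per 1000 ft² of product A and product B:
N: 0.05·a + 0.275·b = 2.9
K₂O: 0.6·a + 0.19·b = 2.84
Eliminate a: (row1) − 0.05/0.6·(row2) → 0.259167·b = 2.66333, so b = 10.2765.
Back-substitute: a = (2.9 − 0.275·10.2765) / 0.05 = 1.4791.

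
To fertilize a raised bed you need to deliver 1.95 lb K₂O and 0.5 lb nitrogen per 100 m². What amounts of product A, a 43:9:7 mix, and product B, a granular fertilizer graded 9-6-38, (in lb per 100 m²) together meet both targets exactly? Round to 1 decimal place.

0.1 lb product A, 5.1 lb product B

With a, b = lb per 100 m² of product A and product B:
K₂O: 0.07·a + 0.38·b = 1.95
N: 0.43·a + 0.09·b = 0.5
Solving simultaneously: a = 0.0922979, b = 5.11458.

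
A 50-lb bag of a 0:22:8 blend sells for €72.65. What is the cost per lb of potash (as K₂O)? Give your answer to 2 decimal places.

K₂O in bag = 50 × 8% = 4 lb.
Cost per lb K₂O = €72.65 / 4 = €18.1625.

€18.16 per lb K₂O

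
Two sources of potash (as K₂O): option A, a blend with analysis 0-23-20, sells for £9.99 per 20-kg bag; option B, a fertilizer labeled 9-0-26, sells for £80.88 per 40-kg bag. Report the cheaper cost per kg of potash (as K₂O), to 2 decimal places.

option A: K₂O per bag = 20 × 20% = 4 kg; cost = 9.99 / 4 = £2.4975/kg K₂O.
option B: K₂O per bag = 40 × 26% = 10.4 kg; cost = 80.88 / 10.4 = £7.7769/kg K₂O.
option A is cheaper.

£2.50 per kg K₂O (option A)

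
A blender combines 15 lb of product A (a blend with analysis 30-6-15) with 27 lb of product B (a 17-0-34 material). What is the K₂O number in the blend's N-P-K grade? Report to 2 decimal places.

Total mass = 15 + 27 = 42 lb.
K₂O mass = 15%×15 + 34%×27 = 11.43 lb.
% K₂O = 11.43 / 42 = 27.2143%.

27.21% K₂O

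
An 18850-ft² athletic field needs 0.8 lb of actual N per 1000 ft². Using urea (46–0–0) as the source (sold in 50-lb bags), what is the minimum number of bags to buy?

1 bags

Product per 1000 ft² = 0.8 / 46% = 1.73913 lb.
Total product = 1.73913 × 18850 / 1000 = 32.7826 lb.
Bags = ⌈32.7826 / 50⌉ = 1.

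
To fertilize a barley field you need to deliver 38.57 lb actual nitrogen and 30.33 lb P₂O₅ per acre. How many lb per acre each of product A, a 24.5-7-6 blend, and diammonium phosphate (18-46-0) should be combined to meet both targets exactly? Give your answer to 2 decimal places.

Let a = lb of product A, b = lb of diammonium phosphate (per acre).
N: 0.245·a + 0.18·b = 38.57
P₂O₅: 0.07·a + 0.46·b = 30.33
Eliminate b: (row1) − 0.18/0.46·(row2) → 0.217609·a = 26.7017, so a = 122.705.
Then b = (30.33 − 0.07·122.705) / 0.46 = 47.2622.

122.71 lb product A, 47.26 lb diammonium phosphate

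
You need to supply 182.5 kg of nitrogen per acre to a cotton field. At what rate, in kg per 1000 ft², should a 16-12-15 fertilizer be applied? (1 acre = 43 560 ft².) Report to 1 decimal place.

Product per acre = 182.5 / 16% = 1140.62 kg.
Convert to per 1000 ft²: 1140.62 × 0.0229568 = 26.1851 kg.

26.2 kg of product per thousand sq ft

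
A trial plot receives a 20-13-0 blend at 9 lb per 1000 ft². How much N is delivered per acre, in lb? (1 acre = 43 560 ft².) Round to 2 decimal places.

nitrogen per 1000 ft² = 9 × 20% = 1.8 lb.
Convert to per acre: 1.8 × 43.56 = 78.408 lb.

78.41 lb N per acre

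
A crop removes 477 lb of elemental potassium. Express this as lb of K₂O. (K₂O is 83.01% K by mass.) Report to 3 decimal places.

574.630 lb K₂O

K₂O = 477 / 0.8301 = 574.6296 lb.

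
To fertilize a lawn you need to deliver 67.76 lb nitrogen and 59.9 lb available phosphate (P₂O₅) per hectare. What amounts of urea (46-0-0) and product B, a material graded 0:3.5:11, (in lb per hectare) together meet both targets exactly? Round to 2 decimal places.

147.30 lb urea, 1711.43 lb product B

Per-hectare balance (a = urea, b = product B):
N: 0.46·a + 0·b = 67.76
P₂O₅: 0·a + 0.035·b = 59.9
Solving simultaneously: a = 147.304, b = 1711.429.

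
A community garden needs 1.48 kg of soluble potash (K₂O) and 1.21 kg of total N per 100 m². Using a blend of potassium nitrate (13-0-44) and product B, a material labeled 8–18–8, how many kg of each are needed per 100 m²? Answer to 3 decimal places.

Per-100 m² balance (a = potassium nitrate, b = product B):
K₂O: 0.44·a + 0.08·b = 1.48
N: 0.13·a + 0.08·b = 1.21
From row1: a = (1.48 − 0.08·b) / 0.44.
Into row2: 0.13·(1.48 − 0.08·b)/0.44 + 0.08·b = 1.21 → b = 13.7097, a = 0.870968.

0.871 kg potassium nitrate, 13.710 kg product B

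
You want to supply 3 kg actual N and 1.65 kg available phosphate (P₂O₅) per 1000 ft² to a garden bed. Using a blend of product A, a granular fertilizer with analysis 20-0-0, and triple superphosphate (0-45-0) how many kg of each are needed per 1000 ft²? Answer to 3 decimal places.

Let a = kg of product A, b = kg of triple superphosphate (per 1000 ft²).
N: 0.2·a + 0·b = 3
P₂O₅: 0·a + 0.45·b = 1.65
Solving simultaneously: a = 15, b = 3.66667.

15.000 kg product A, 3.667 kg triple superphosphate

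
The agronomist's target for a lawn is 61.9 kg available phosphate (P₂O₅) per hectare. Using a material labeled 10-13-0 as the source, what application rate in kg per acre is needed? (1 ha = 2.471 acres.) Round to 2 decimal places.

Product per hectare = 61.9 / 13% = 476.154 kg.
Convert to per acre: 476.154 × 0.404694 = 192.697 kg.

192.70 kg of product per acre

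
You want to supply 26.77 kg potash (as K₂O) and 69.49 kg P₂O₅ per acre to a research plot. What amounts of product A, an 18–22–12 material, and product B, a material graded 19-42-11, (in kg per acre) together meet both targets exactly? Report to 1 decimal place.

137.4 kg product A, 93.5 kg product B

With a, b = kg per acre of product A and product B:
K₂O: 0.12·a + 0.11·b = 26.77
P₂O₅: 0.22·a + 0.42·b = 69.49
Eliminate a: (row1) − 0.12/0.22·(row2) → -0.119091·b = -11.1336, so b = 93.4885.
Back-substitute: a = (26.77 − 0.11·93.4885) / 0.12 = 137.385.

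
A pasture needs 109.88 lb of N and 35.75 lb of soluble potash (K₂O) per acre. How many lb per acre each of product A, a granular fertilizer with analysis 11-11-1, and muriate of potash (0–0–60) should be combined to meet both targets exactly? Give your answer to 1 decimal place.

998.9 lb product A, 42.9 lb muriate of potash

With a, b = lb per acre of product A and muriate of potash:
N: 0.11·a + 0·b = 109.88
K₂O: 0.01·a + 0.6·b = 35.75
From row1: a = (109.88 − 0·b) / 0.11.
Into row2: 0.01·(109.88 − 0·b)/0.11 + 0.6·b = 35.75 → b = 42.9348, a = 998.909.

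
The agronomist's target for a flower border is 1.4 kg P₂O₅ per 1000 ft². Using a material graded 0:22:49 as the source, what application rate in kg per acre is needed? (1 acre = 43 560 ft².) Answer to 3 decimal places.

Product per 1000 ft² = 1.4 / 22% = 6.36364 kg.
Convert to per acre: 6.36364 × 43.56 = 277.2 kg.

277.200 kg of product per acre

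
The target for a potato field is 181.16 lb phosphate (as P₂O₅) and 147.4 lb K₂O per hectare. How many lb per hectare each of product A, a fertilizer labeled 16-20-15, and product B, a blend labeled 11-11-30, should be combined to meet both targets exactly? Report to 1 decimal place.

876.6 lb product A, 53.0 lb product B

With a, b = lb per hectare of product A and product B:
P₂O₅: 0.2·a + 0.11·b = 181.16
K₂O: 0.15·a + 0.3·b = 147.4
From row1: a = (181.16 − 0.11·b) / 0.2.
Into row2: 0.15·(181.16 − 0.11·b)/0.2 + 0.3·b = 147.4 → b = 53.0115, a = 876.644.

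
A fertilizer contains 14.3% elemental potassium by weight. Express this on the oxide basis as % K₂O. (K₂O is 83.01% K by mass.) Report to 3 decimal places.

17.227% K₂O

%K₂O = 14.3 / 0.8301 = 17.2268%.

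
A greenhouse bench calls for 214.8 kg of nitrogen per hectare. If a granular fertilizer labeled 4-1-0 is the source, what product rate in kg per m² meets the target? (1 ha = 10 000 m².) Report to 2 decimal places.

Product per hectare = 214.8 / 4% = 5370 kg.
Convert to per m²: 5370 × 0.0001 = 0.537 kg.

0.54 kg of product per sq m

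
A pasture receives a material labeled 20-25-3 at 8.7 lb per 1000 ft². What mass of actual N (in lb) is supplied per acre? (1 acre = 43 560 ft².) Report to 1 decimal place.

75.8 lb N per acre

nitrogen per 1000 ft² = 8.7 × 20% = 1.74 lb.
Convert to per acre: 1.74 × 43.56 = 75.7944 lb.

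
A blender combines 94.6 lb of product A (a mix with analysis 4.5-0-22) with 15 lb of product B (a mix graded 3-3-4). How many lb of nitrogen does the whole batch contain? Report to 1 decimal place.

4.7 lb N

N mass = 4.5%×94.6 + 3%×15 = 4.707 lb.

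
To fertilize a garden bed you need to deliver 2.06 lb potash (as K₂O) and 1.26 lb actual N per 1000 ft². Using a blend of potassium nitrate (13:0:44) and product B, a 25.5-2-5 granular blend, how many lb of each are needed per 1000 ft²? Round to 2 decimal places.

With a, b = lb per 1000 ft² of potassium nitrate and product B:
K₂O: 0.44·a + 0.05·b = 2.06
N: 0.13·a + 0.255·b = 1.26
Eliminate b: (row1) − 0.05/0.255·(row2) → 0.41451·a = 1.81294, so a = 4.3737.
Then b = (1.26 − 0.13·4.3737) / 0.255 = 2.71145.

4.37 lb potassium nitrate, 2.71 lb product B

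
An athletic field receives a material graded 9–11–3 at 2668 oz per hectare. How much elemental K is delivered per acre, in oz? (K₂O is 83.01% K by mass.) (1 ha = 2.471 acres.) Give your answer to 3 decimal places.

K₂O per hectare = 2668 × 3% = 80.04 oz.
Elemental K = 80.04 × 0.8301 = 66.4412 oz per hectare.
Convert to per acre: 66.4412 × 0.404694 = 26.8884 oz.

26.888 oz K per acre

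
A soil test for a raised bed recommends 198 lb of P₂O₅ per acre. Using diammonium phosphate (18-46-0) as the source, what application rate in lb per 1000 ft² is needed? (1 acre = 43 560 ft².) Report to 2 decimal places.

Product per acre = 198 / 46% = 430.435 lb.
Convert to per 1000 ft²: 430.435 × 0.0229568 = 9.88142 lb.

9.88 lb of product per thousand sq ft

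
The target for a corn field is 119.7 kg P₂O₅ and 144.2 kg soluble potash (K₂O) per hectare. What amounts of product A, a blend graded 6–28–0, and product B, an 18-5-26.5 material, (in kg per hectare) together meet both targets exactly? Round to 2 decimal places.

330.33 kg product A, 544.15 kg product B

With a, b = kg per hectare of product A and product B:
P₂O₅: 0.28·a + 0.05·b = 119.7
K₂O: 0·a + 0.265·b = 144.2
Solving simultaneously: a = 330.3302, b = 544.151.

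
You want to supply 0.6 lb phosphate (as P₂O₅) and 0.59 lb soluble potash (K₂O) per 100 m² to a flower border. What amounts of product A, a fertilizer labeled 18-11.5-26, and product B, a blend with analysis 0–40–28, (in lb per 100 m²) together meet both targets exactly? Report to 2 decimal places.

0.95 lb product A, 1.23 lb product B

Per-100 m² balance (a = product A, b = product B):
P₂O₅: 0.115·a + 0.4·b = 0.6
K₂O: 0.26·a + 0.28·b = 0.59
Solving simultaneously: a = 0.947075, b = 1.22772.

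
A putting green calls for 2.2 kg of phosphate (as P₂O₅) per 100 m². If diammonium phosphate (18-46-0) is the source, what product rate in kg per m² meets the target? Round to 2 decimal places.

Product per 100 m² = 2.2 / 46% = 4.78261 kg.
Convert to per m²: 4.78261 × 0.01 = 0.0478261 kg.

0.05 kg of product per sq m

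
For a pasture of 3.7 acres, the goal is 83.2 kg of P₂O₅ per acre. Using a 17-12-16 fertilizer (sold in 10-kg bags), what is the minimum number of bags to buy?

257 bags

Product per acre = 83.2 / 12% = 693.333 kg.
Total product = 693.333 × 3.7 = 2565.33 kg.
Bags = ⌈2565.33 / 10⌉ = 257.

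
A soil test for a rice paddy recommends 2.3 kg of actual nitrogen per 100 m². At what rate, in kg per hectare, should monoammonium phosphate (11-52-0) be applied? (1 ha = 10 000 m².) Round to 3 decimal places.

Product per 100 m² = 2.3 / 11% = 20.9091 kg.
Convert to per hectare: 20.9091 × 100 = 2090.9091 kg.

2090.909 kg of product per hectare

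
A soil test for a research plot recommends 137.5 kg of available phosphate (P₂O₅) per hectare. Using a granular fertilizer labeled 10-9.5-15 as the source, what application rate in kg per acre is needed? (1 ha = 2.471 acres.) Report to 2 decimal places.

Product per hectare = 137.5 / 9.5% = 1447.37 kg.
Convert to per acre: 1447.37 × 0.404694 = 585.742 kg.

585.74 kg of product per acre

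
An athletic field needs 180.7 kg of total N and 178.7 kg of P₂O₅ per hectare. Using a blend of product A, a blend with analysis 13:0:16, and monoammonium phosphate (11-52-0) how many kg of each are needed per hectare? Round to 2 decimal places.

Per-hectare balance (a = product A, b = monoammonium phosphate):
N: 0.13·a + 0.11·b = 180.7
P₂O₅: 0·a + 0.52·b = 178.7
Solving simultaneously: a = 1099.216, b = 343.654.

1099.22 kg product A, 343.65 kg monoammonium phosphate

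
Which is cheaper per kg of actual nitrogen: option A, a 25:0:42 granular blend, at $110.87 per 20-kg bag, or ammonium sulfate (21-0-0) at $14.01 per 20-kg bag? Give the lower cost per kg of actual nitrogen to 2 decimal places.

$3.34 per kg N (ammonium sulfate)

option A: N per bag = 20 × 25% = 5 kg; cost = 110.87 / 5 = $22.1740/kg N.
ammonium sulfate: N per bag = 20 × 21% = 4.2 kg; cost = 14.01 / 4.2 = $3.3357/kg N.
ammonium sulfate is cheaper.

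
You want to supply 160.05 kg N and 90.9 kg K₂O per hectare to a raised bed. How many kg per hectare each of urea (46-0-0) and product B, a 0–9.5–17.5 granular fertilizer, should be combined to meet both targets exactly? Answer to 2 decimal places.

347.93 kg urea, 519.43 kg product B

Let a = kg of urea, b = kg of product B (per hectare).
N: 0.46·a + 0·b = 160.05
K₂O: 0·a + 0.175·b = 90.9
Solving simultaneously: a = 347.9348, b = 519.429.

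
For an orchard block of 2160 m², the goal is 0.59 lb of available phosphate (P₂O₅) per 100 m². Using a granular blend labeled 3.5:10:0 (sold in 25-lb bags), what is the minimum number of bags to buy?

6 bags

Product per 100 m² = 0.59 / 10% = 5.9 lb.
Total product = 5.9 × 2160 / 100 = 127.44 lb.
Bags = ⌈127.44 / 25⌉ = 6.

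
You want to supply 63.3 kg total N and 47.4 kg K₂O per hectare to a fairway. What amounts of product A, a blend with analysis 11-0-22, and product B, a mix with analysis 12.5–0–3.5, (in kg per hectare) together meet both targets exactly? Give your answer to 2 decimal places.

Let a = kg of product A, b = kg of product B (per hectare).
N: 0.11·a + 0.125·b = 63.3
K₂O: 0.22·a + 0.035·b = 47.4
Eliminate b: (row1) − 0.125/0.035·(row2) → -0.675714·a = -105.986, so a = 156.8499.
Then b = (47.4 − 0.22·156.8499) / 0.035 = 368.372.

156.85 kg product A, 368.37 kg product B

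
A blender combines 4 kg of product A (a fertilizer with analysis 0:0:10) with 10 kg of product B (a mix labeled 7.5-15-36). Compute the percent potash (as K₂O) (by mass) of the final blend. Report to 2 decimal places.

28.57% K₂O

Total mass = 4 + 10 = 14 kg.
K₂O mass = 10%×4 + 36%×10 = 4 kg.
% K₂O = 4 / 14 = 28.5714%.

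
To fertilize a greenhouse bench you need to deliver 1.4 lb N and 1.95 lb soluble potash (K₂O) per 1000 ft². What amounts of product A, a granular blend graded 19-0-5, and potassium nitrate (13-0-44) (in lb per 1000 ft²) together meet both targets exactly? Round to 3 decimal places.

4.702 lb product A, 3.898 lb potassium nitrate

Per-1000 ft² balance (a = product A, b = potassium nitrate):
N: 0.19·a + 0.13·b = 1.4
K₂O: 0.05·a + 0.44·b = 1.95
Eliminate b: (row1) − 0.13/0.44·(row2) → 0.175227·a = 0.823864, so a = 4.70169.
Then b = (1.95 − 0.05·4.70169) / 0.44 = 3.89754.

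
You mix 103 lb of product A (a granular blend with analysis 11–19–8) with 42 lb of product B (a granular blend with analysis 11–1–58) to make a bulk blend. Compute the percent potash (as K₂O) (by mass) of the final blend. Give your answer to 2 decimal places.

22.48% K₂O

Total mass = 103 + 42 = 145 lb.
K₂O mass = 8%×103 + 58%×42 = 32.6 lb.
% K₂O = 32.6 / 145 = 22.4828%.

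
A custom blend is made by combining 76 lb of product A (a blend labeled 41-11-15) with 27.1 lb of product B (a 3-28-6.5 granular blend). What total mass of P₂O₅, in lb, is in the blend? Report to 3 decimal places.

15.948 lb P₂O₅

P₂O₅ mass = 11%×76 + 28%×27.1 = 15.948 lb.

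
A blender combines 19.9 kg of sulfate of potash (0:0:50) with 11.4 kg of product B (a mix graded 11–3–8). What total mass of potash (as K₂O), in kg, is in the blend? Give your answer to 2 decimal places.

10.86 kg K₂O

K₂O mass = 50%×19.9 + 8%×11.4 = 10.862 kg.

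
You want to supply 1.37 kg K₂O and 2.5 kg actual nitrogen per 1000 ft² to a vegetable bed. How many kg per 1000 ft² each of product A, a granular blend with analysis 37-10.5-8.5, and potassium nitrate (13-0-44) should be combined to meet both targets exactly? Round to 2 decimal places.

6.08 kg product A, 1.94 kg potassium nitrate

Per-1000 ft² balance (a = product A, b = potassium nitrate):
K₂O: 0.085·a + 0.44·b = 1.37
N: 0.37·a + 0.13·b = 2.5
Eliminate b: (row1) − 0.44/0.13·(row2) → -1.16731·a = -7.09154, so a = 6.07512.
Then b = (2.5 − 0.37·6.07512) / 0.13 = 1.94003.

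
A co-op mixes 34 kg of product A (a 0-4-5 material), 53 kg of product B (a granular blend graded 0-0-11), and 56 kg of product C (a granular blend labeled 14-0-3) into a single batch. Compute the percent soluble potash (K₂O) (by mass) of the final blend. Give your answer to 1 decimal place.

Total mass = 34 + 53 + 56 = 143 kg.
K₂O mass = 5%×34 + 11%×53 + 3%×56 = 9.21 kg.
% K₂O = 9.21 / 143 = 6.44056%.

6.4% K₂O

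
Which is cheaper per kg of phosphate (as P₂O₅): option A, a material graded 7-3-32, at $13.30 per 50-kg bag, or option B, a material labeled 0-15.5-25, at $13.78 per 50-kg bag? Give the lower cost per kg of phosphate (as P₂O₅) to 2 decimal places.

option A: P₂O₅ per bag = 50 × 3% = 1.5 kg; cost = 13.30 / 1.5 = $8.8667/kg P₂O₅.
option B: P₂O₅ per bag = 50 × 15.5% = 7.75 kg; cost = 13.78 / 7.75 = $1.7781/kg P₂O₅.
option B is cheaper.

$1.78 per kg P₂O₅ (option B)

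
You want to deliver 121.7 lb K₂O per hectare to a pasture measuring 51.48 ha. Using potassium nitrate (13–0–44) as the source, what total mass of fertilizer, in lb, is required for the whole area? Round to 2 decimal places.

14238.90 lb

Product per hectare = 121.7 / 44% = 276.591 lb.
Total product = 276.591 × 51.48 = 14238.9 lb.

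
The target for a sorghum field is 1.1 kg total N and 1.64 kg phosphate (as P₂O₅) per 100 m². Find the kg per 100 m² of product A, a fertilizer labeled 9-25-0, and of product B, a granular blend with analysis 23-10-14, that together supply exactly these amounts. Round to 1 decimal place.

With a, b = kg per 100 m² of product A and product B:
N: 0.09·a + 0.23·b = 1.1
P₂O₅: 0.25·a + 0.1·b = 1.64
Eliminate b: (row1) − 0.23/0.1·(row2) → -0.485·a = -2.672, so a = 5.50928.
Then b = (1.64 − 0.25·5.50928) / 0.1 = 2.6268.

5.5 kg product A, 2.6 kg product B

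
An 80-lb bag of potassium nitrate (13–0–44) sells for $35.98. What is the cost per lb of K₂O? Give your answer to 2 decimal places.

$1.02 per lb K₂O

K₂O in bag = 80 × 44% = 35.2 lb.
Cost per lb K₂O = $35.98 / 35.2 = $1.0222.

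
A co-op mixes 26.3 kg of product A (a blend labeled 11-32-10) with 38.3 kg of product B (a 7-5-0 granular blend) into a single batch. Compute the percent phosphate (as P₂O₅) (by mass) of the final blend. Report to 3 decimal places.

15.992% P₂O₅

Total mass = 26.3 + 38.3 = 64.6 kg.
P₂O₅ mass = 32%×26.3 + 5%×38.3 = 10.331 kg.
% P₂O₅ = 10.331 / 64.6 = 15.9923%.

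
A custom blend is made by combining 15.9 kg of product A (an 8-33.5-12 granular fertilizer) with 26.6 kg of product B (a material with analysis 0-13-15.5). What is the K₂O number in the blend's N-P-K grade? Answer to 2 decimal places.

14.19% K₂O

Total mass = 15.9 + 26.6 = 42.5 kg.
K₂O mass = 12%×15.9 + 15.5%×26.6 = 6.031 kg.
% K₂O = 6.031 / 42.5 = 14.1906%.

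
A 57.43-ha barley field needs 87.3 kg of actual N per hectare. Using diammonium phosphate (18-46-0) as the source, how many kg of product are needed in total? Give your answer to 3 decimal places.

Product per hectare = 87.3 / 18% = 485 kg.
Total product = 485 × 57.43 = 27853.55 kg.

27853.550 kg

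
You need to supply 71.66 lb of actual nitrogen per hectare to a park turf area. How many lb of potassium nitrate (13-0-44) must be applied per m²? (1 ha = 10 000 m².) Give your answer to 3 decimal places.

0.055 lb of product per sq m

Product per hectare = 71.66 / 13% = 551.231 lb.
Convert to per m²: 551.231 × 0.0001 = 0.0551231 lb.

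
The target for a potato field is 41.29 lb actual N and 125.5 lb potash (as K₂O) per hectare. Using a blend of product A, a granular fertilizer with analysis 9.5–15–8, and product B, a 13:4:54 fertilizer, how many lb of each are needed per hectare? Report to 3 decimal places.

146.249 lb product A, 210.741 lb product B

Per-hectare balance (a = product A, b = product B):
N: 0.095·a + 0.13·b = 41.29
K₂O: 0.08·a + 0.54·b = 125.5
Solving simultaneously: a = 146.2494, b = 210.7408.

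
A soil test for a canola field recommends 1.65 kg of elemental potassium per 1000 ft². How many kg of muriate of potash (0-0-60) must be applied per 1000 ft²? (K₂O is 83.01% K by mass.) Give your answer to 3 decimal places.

3.313 kg of product per thousand sq ft

As K₂O: 1.65 / 0.8301 = 1.98771 kg per 1000 ft².
Product per 1000 ft² = 1.98771 / 60% = 3.31285 kg.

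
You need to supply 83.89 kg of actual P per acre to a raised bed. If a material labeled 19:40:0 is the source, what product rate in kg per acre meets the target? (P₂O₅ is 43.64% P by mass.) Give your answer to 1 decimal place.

480.6 kg of product per acre

As P₂O₅: 83.89 / 0.4364 = 192.232 kg per acre.
Product per acre = 192.232 / 40% = 480.58 kg.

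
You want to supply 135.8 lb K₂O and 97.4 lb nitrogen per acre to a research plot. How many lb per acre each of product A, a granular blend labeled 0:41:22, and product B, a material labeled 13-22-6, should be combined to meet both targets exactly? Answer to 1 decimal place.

412.9 lb product A, 749.2 lb product B

Per-acre balance (a = product A, b = product B):
K₂O: 0.22·a + 0.06·b = 135.8
N: 0·a + 0.13·b = 97.4
Solving simultaneously: a = 412.937, b = 749.231.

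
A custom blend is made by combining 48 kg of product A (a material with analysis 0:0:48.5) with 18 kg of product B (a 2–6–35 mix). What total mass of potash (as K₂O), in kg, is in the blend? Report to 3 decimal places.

29.580 kg K₂O

K₂O mass = 48.5%×48 + 35%×18 = 29.58 kg.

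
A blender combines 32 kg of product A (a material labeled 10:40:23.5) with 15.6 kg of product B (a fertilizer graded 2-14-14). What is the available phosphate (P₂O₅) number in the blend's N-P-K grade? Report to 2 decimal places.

Total mass = 32 + 15.6 = 47.6 kg.
P₂O₅ mass = 40%×32 + 14%×15.6 = 14.984 kg.
% P₂O₅ = 14.984 / 47.6 = 31.479%.

31.48% P₂O₅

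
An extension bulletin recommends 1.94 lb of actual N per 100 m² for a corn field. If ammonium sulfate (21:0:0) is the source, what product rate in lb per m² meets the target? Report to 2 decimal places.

Product per 100 m² = 1.94 / 21% = 9.2381 lb.
Convert to per m²: 9.2381 × 0.01 = 0.092381 lb.

0.09 lb of product per sq m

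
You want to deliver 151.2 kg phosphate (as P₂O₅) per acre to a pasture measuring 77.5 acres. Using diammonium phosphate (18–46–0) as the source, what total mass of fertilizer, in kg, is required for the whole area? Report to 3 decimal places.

25473.913 kg

Product per acre = 151.2 / 46% = 328.696 kg.
Total product = 328.696 × 77.5 = 25473.91304 kg.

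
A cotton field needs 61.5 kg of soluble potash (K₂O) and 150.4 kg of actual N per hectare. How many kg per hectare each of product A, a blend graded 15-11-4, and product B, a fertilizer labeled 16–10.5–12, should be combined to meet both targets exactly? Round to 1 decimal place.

707.6 kg product A, 276.6 kg product B

With a, b = kg per hectare of product A and product B:
K₂O: 0.04·a + 0.12·b = 61.5
N: 0.15·a + 0.16·b = 150.4
Solving simultaneously: a = 707.586, b = 276.638.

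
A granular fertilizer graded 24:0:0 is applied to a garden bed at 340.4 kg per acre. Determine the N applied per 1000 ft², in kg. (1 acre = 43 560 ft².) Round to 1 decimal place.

1.9 kg N per thousand sq ft

nitrogen per acre = 340.4 × 24% = 81.696 kg.
Convert to per 1000 ft²: 81.696 × 0.0229568 = 1.87548 kg.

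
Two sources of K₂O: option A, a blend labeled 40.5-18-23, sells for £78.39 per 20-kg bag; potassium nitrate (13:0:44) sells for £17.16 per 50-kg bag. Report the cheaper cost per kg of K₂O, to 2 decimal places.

option A: K₂O per bag = 20 × 23% = 4.6 kg; cost = 78.39 / 4.6 = £17.0413/kg K₂O.
potassium nitrate: K₂O per bag = 50 × 44% = 22 kg; cost = 17.16 / 22 = £0.7800/kg K₂O.
potassium nitrate is cheaper.

£0.78 per kg K₂O (potassium nitrate)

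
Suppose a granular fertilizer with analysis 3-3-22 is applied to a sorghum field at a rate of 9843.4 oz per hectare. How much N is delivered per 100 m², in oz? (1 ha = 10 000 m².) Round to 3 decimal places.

2.953 oz N per hundred sq m

nitrogen per hectare = 9843.4 × 3% = 295.302 oz.
Convert to per 100 m²: 295.302 × 0.01 = 2.95302 oz.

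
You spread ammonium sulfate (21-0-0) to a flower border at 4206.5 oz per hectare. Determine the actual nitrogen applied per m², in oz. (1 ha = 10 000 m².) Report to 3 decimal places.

nitrogen per hectare = 4206.5 × 21% = 883.365 oz.
Convert to per m²: 883.365 × 0.0001 = 0.0883365 oz.

0.088 oz N per sq m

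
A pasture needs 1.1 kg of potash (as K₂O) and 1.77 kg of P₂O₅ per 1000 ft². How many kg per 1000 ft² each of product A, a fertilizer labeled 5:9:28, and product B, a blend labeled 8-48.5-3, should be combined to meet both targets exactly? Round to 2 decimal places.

Per-1000 ft² balance (a = product A, b = product B):
K₂O: 0.28·a + 0.03·b = 1.1
P₂O₅: 0.09·a + 0.485·b = 1.77
Solving simultaneously: a = 3.60932, b = 2.97971.

3.61 kg product A, 2.98 kg product B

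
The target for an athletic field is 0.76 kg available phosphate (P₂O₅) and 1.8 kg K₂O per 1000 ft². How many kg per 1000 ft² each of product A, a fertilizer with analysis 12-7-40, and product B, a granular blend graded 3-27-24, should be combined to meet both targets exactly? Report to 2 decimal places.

3.33 kg product A, 1.95 kg product B

With a, b = kg per 1000 ft² of product A and product B:
P₂O₅: 0.07·a + 0.27·b = 0.76
K₂O: 0.4·a + 0.24·b = 1.8
From row1: a = (0.76 − 0.27·b) / 0.07.
Into row2: 0.4·(0.76 − 0.27·b)/0.07 + 0.24·b = 1.8 → b = 1.95175, a = 3.32895.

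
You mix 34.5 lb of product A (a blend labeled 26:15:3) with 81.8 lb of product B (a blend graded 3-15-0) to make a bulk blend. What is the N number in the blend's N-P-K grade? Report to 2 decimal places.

9.82% N

Total mass = 34.5 + 81.8 = 116.3 lb.
N mass = 26%×34.5 + 3%×81.8 = 11.424 lb.
% N = 11.424 / 116.3 = 9.82287%.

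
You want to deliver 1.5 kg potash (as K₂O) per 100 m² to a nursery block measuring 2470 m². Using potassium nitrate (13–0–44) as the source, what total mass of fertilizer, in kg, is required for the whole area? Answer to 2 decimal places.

84.20 kg

Product per 100 m² = 1.5 / 44% = 3.40909 kg.
Total product = 3.40909 × 2470 / 100 = 84.2045 kg.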